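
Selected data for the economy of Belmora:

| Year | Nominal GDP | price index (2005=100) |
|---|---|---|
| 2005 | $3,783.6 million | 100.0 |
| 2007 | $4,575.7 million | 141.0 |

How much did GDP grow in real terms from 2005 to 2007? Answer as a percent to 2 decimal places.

-14.23%

Real GDP 2005 = 3783.6 / 1.000 = 3783.60.
Real GDP 2007 = 4575.7 / 1.410 = 3245.18.
Real growth = 3245.18 / 3783.60 − 1 = -0.1423.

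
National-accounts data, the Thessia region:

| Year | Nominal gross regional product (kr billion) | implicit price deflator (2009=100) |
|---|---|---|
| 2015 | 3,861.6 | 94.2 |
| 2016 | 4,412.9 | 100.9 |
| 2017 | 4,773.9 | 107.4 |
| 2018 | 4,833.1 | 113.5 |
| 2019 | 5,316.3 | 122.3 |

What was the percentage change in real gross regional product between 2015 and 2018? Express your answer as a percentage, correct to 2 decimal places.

3.88%

Real gross regional product 2015 = 3861.6/0.942 = 4099.36.
Real gross regional product 2018 = 4833.1/1.135 = 4258.24.
Change = 4258.24/4099.36 − 1 = 0.0388.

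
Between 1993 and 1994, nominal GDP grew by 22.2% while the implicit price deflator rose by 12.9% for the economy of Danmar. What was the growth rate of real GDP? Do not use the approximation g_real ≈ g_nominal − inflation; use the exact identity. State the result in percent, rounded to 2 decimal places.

8.24%

(1 + g_nom) = (1 + g_real)(1 + π), so g_real = 1.2220 / 1.1290 − 1 = 0.08237.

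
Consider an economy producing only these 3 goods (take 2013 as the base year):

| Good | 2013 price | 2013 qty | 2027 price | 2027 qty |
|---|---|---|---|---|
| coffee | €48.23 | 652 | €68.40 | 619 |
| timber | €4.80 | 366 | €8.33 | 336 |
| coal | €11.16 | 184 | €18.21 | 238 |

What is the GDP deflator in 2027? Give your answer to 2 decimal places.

Nominal GDP 2027 = 68.40·619 + 8.33·336 + 18.21·238 = 49472.46.
Real GDP 2027 (at 2013 prices) = 48.23·619 + 4.80·336 + 11.16·238 = 34123.25.
Deflator = Nominal/Real × 100 = 49472.46/34123.25 × 100 = 144.982.

144.98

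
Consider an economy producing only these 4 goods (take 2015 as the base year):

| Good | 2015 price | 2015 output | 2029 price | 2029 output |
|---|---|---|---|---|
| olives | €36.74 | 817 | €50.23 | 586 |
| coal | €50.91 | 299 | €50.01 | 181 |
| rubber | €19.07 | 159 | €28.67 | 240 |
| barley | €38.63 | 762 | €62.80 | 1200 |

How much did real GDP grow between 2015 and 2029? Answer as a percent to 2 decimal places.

5.11%

Real GDP 2015 = Nominal GDP 2015 = 36.74·817 + 50.91·299 + 19.07·159 + 38.63·762 = 77706.86.
Real GDP 2029 (at 2015 prices) = 36.74·586 + 50.91·181 + 19.07·240 + 38.63·1200 = 81677.15.
Real growth = 81677.15/77706.86 − 1 = 0.0511.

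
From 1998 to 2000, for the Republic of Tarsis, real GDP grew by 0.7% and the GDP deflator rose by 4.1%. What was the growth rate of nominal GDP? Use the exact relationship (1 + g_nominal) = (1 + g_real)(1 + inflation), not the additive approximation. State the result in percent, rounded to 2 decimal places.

4.83%

(1 + g_nom) = (1 + g_real)(1 + π) = 1.0070 × 1.0410 = 1.04829.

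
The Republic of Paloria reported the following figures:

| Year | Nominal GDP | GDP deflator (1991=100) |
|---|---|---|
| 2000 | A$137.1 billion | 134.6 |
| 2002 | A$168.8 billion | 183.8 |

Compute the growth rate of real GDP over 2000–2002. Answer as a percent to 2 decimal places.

Deflate each year: 2000 → 137.1/1.346 = 101.86; 2002 → 168.8/1.838 = 91.84.
So real GDP changed by 91.84/101.86 − 1 = -0.0984, i.e. -9.84%.

-9.84%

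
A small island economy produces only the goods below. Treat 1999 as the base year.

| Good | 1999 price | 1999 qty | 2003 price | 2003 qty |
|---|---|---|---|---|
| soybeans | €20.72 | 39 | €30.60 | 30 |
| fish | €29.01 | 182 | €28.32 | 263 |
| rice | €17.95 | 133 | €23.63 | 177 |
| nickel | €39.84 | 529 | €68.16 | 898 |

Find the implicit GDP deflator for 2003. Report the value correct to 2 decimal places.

Nominal GDP 2003 = 30.60·30 + 28.32·263 + 23.63·177 + 68.16·898 = 73756.35.
Real GDP 2003 (at 1999 prices) = 20.72·30 + 29.01·263 + 17.95·177 + 39.84·898 = 47204.70.
Deflator = Nominal/Real × 100 = 73756.35/47204.70 × 100 = 156.248.

156.25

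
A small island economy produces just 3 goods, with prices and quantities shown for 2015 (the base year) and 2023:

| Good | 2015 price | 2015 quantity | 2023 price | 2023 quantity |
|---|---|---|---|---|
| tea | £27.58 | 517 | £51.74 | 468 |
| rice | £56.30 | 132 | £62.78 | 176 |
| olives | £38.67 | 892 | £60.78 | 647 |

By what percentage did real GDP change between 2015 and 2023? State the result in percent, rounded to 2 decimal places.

Real GDP 2015 = Nominal GDP 2015 = 27.58·517 + 56.30·132 + 38.67·892 = 56184.10.
Real GDP 2023 (at 2015 prices) = 27.58·468 + 56.30·176 + 38.67·647 = 47835.73.
Real growth = 47835.73/56184.10 − 1 = -0.1486.

-14.86%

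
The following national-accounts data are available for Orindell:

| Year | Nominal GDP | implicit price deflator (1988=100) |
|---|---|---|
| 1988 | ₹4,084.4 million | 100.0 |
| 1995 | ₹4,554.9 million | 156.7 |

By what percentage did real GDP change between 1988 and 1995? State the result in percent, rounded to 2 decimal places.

Deflate each year: 1988 → 4084.4/1.000 = 4084.40; 1995 → 4554.9/1.567 = 2906.76.
So real GDP changed by 2906.76/4084.40 − 1 = -0.2883, i.e. -28.83%.

-28.83%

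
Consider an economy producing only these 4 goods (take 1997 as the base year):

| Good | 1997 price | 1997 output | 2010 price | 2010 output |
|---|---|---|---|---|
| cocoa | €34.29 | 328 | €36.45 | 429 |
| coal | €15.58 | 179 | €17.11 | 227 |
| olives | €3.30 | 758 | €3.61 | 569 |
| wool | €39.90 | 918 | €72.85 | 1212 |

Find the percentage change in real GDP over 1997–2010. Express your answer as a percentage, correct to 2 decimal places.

Real GDP 1997 = Nominal GDP 1997 = 34.29·328 + 15.58·179 + 3.30·758 + 39.90·918 = 53165.54.
Real GDP 2010 (at 1997 prices) = 34.29·429 + 15.58·227 + 3.30·569 + 39.90·1212 = 68483.57.
Real growth = 68483.57/53165.54 − 1 = 0.2881.

28.81%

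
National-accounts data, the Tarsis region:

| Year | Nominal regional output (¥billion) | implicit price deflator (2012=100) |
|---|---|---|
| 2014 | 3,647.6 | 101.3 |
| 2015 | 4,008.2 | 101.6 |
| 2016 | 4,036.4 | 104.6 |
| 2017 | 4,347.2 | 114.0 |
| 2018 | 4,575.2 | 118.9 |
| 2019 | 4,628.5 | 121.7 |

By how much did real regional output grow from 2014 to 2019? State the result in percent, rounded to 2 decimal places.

Real regional output 2014 = 3647.6/1.013 = 3600.79.
Real regional output 2019 = 4628.5/1.217 = 3803.20.
Change = 3803.20/3600.79 − 1 = 0.0562.

5.62%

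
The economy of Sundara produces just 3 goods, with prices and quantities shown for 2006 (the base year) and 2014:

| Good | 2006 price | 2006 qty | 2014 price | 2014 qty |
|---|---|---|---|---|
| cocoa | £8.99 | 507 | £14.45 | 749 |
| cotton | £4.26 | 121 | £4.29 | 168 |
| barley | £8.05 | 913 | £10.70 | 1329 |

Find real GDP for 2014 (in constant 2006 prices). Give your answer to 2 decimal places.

Real GDP 2014 = Σ (p_2006 × q_2014) = 8.99·749 + 4.26·168 + 8.05·1329 = 18147.64.

£18147.64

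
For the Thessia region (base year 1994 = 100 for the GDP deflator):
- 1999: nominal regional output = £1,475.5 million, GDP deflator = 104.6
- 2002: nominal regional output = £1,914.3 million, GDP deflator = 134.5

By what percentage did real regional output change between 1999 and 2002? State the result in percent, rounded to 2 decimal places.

0.90%

Real regional output 1999 = 1475.5 / 1.046 = 1410.61.
Real regional output 2002 = 1914.3 / 1.345 = 1423.27.
Real growth = 1423.27 / 1410.61 − 1 = 0.0090.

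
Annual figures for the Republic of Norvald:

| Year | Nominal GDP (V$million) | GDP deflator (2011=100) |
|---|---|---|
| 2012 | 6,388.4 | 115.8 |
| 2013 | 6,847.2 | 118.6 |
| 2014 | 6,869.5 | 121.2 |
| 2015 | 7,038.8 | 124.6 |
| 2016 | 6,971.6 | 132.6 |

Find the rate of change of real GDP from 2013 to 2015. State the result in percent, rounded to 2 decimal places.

Real GDP 2013 = 6847.2/1.186 = 5773.36.
Real GDP 2015 = 7038.8/1.246 = 5649.12.
Change = 5649.12/5773.36 − 1 = -0.0215.

-2.15%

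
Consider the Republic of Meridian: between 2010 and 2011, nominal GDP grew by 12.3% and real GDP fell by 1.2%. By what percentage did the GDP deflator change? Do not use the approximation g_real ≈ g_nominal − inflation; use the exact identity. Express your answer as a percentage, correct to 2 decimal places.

13.66%

(1 + g_nom) = (1 + g_real)(1 + π), so π = 1.1230 / 0.9880 − 1 = 0.13664.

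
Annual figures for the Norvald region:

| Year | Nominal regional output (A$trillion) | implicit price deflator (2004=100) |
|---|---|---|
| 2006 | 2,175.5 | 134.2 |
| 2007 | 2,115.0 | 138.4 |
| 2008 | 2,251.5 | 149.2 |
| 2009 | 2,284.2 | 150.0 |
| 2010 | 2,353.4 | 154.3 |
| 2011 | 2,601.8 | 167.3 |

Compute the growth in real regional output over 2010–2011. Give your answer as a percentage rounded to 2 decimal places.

Real regional output 2010 = 2353.4/1.543 = 1525.21.
Real regional output 2011 = 2601.8/1.673 = 1555.17.
Change = 1555.17/1525.21 − 1 = 0.0196.

1.96%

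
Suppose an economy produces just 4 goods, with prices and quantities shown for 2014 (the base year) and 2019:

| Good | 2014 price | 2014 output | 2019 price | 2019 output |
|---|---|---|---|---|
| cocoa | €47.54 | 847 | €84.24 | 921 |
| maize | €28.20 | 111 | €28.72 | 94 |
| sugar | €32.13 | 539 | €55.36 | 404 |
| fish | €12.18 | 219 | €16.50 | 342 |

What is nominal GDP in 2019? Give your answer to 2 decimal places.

Nominal GDP 2019 = Σ (p_2019 × q_2019) = 84.24·921 + 28.72·94 + 55.36·404 + 16.50·342 = 108293.16.

€108293.16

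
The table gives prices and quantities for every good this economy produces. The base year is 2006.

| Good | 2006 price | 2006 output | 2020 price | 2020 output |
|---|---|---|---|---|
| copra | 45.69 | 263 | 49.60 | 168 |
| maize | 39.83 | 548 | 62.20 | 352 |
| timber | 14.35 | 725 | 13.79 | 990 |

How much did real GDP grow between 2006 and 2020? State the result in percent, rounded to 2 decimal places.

-18.86%

Real GDP 2006 = Nominal GDP 2006 = 45.69·263 + 39.83·548 + 14.35·725 = 44247.06.
Real GDP 2020 (at 2006 prices) = 45.69·168 + 39.83·352 + 14.35·990 = 35902.58.
Real growth = 35902.58/44247.06 − 1 = -0.1886.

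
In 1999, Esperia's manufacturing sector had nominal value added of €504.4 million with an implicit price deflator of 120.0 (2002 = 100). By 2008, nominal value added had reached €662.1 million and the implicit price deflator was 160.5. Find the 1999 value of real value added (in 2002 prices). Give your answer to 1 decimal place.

€420.3 million

Real value added = Nominal / (implicit price deflator/100) = 504.4 / 1.200 = 420.33.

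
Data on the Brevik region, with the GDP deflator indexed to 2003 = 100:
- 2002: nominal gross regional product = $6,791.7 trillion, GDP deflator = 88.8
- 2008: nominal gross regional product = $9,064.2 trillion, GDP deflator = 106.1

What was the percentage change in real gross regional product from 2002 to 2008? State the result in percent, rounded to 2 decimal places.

Real gross regional product 2002 = 6791.7 / 0.888 = 7648.31.
Real gross regional product 2008 = 9064.2 / 1.061 = 8543.07.
Real growth = 8543.07 / 7648.31 − 1 = 0.1170.

11.70%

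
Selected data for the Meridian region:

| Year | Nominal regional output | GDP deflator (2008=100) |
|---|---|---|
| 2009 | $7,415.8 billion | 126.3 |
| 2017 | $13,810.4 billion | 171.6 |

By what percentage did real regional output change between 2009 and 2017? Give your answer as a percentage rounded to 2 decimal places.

37.07%

Deflate each year: 2009 → 7415.8/1.263 = 5871.58; 2017 → 13810.4/1.716 = 8048.02.
So real regional output changed by 8048.02/5871.58 − 1 = 0.3707, i.e. 37.07%.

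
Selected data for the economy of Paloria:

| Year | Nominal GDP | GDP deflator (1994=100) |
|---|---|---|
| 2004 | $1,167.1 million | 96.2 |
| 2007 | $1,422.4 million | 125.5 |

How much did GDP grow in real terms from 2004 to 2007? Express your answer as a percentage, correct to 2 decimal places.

-6.58%

Real GDP 2004 = 1167.1 / 0.962 = 1213.20.
Real GDP 2007 = 1422.4 / 1.255 = 1133.39.
Real growth = 1133.39 / 1213.20 − 1 = -0.0658.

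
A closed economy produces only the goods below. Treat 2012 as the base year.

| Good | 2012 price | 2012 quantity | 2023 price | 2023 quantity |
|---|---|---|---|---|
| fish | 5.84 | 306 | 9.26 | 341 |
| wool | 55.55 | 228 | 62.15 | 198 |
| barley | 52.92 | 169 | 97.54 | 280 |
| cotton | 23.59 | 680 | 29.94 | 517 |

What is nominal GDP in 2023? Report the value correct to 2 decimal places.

Nominal GDP 2023 = Σ (p_2023 × q_2023) = 9.26·341 + 62.15·198 + 97.54·280 + 29.94·517 = 58253.54.

58253.54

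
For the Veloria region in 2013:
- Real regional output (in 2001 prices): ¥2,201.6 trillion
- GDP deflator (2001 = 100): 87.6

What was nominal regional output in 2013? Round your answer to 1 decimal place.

Nominal regional output = Real × (GDP deflator/100) = 2201.6 × 0.876 = 1928.60.

¥1,928.6 trillion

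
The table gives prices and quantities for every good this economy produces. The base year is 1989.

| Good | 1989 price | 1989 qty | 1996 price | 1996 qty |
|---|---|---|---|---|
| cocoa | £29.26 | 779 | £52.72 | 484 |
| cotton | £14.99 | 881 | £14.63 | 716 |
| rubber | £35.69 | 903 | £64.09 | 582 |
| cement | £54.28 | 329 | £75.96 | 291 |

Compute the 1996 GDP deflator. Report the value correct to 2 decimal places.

155.21

Nominal GDP 1996 = 52.72·484 + 14.63·716 + 64.09·582 + 75.96·291 = 95396.30.
Real GDP 1996 (at 1989 prices) = 29.26·484 + 14.99·716 + 35.69·582 + 54.28·291 = 61461.74.
Deflator = Nominal/Real × 100 = 95396.30/61461.74 × 100 = 155.212.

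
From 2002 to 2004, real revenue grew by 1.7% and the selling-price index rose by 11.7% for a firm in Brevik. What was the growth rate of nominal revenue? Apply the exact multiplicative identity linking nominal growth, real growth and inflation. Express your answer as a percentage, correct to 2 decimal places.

(1 + g_nom) = (1 + g_real)(1 + π) = 1.0170 × 1.1170 = 1.13599.

13.60%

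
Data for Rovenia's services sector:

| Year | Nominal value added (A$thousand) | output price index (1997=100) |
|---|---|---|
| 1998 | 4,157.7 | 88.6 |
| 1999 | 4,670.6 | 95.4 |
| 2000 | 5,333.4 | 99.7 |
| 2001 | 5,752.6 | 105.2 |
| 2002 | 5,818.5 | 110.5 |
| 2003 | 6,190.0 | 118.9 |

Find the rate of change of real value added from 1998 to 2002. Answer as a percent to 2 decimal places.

12.21%

Real value added 1998 = 4157.7/0.886 = 4692.66.
Real value added 2002 = 5818.5/1.105 = 5265.61.
Change = 5265.61/4692.66 − 1 = 0.1221.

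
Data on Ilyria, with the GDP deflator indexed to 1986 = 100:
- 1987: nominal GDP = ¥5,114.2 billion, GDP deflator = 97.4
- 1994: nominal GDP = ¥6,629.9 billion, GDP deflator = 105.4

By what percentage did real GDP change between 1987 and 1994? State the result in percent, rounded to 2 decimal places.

Real GDP 1987 = 5114.2 / 0.974 = 5250.72.
Real GDP 1994 = 6629.9 / 1.054 = 6290.23.
Real growth = 6290.23 / 5250.72 − 1 = 0.1980.

19.80%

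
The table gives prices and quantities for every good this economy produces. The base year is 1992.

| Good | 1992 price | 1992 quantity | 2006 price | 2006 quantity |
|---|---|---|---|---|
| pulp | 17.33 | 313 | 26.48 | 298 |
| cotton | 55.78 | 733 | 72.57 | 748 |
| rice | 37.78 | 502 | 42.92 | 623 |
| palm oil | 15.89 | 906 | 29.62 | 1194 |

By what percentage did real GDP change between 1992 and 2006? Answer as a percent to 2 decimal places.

12.21%

Real GDP 1992 = Nominal GDP 1992 = 17.33·313 + 55.78·733 + 37.78·502 + 15.89·906 = 79672.93.
Real GDP 2006 (at 1992 prices) = 17.33·298 + 55.78·748 + 37.78·623 + 15.89·1194 = 89397.38.
Real growth = 89397.38/79672.93 − 1 = 0.1221.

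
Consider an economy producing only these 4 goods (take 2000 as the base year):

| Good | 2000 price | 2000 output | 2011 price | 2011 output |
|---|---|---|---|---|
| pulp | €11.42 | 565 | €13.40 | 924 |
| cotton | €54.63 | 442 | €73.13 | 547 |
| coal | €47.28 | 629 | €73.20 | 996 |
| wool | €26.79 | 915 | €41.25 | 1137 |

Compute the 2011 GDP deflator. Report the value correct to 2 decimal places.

145.94

Nominal GDP 2011 = 13.40·924 + 73.13·547 + 73.20·996 + 41.25·1137 = 172192.16.
Real GDP 2011 (at 2000 prices) = 11.42·924 + 54.63·547 + 47.28·996 + 26.79·1137 = 117985.80.
Deflator = Nominal/Real × 100 = 172192.16/117985.80 × 100 = 145.943.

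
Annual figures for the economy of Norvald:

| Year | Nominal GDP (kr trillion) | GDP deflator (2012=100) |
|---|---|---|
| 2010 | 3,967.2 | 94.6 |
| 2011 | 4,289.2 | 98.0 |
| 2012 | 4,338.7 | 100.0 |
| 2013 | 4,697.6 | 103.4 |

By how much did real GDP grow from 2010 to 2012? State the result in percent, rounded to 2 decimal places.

Real GDP 2010 = 3967.2/0.946 = 4193.66.
Real GDP 2012 = 4338.7/1.000 = 4338.70.
Change = 4338.70/4193.66 − 1 = 0.0346.

3.46%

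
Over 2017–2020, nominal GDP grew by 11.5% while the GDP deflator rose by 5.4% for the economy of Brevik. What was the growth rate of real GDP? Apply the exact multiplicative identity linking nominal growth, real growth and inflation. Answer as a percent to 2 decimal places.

5.79%

(1 + g_nom) = (1 + g_real)(1 + π), so g_real = 1.1150 / 1.0540 − 1 = 0.05787.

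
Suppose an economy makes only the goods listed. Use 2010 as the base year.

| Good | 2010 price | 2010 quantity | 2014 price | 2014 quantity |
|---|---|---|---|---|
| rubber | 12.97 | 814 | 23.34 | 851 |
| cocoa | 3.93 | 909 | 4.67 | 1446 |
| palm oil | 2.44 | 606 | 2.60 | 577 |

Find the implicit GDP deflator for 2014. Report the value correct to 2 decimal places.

155.09

Nominal GDP 2014 = 23.34·851 + 4.67·1446 + 2.60·577 = 28115.36.
Real GDP 2014 (at 2010 prices) = 12.97·851 + 3.93·1446 + 2.44·577 = 18128.13.
Deflator = Nominal/Real × 100 = 28115.36/18128.13 × 100 = 155.092.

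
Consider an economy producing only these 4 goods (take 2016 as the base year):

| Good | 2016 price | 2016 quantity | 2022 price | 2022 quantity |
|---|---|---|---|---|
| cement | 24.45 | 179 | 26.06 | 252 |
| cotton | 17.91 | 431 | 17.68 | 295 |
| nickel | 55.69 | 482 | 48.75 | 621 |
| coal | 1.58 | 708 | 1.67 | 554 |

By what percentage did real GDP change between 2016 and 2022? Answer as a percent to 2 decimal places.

17.09%

Real GDP 2016 = Nominal GDP 2016 = 24.45·179 + 17.91·431 + 55.69·482 + 1.58·708 = 40056.98.
Real GDP 2022 (at 2016 prices) = 24.45·252 + 17.91·295 + 55.69·621 + 1.58·554 = 46903.66.
Real growth = 46903.66/40056.98 − 1 = 0.1709.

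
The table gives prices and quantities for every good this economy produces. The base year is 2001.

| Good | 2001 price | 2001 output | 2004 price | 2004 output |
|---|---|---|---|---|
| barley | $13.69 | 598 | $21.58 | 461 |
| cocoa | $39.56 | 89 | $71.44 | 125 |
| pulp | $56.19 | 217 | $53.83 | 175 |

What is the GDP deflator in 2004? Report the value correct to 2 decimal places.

Nominal GDP 2004 = 21.58·461 + 71.44·125 + 53.83·175 = 28298.63.
Real GDP 2004 (at 2001 prices) = 13.69·461 + 39.56·125 + 56.19·175 = 21089.34.
Deflator = Nominal/Real × 100 = 28298.63/21089.34 × 100 = 134.185.

134.18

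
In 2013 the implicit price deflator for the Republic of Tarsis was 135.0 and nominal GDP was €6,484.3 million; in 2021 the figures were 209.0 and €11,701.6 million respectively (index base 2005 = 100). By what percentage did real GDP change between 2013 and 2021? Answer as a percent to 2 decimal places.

16.57%

Deflate each year: 2013 → 6484.3/1.350 = 4803.19; 2021 → 11701.6/2.090 = 5598.85.
So real GDP changed by 5598.85/4803.19 − 1 = 0.1657, i.e. 16.57%.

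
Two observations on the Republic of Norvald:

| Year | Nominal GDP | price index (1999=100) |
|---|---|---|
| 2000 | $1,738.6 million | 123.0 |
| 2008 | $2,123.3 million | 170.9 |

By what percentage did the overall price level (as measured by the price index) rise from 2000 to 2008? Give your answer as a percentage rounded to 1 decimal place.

Price-level change = 170.9 / 123.0 − 1 = 0.3894.

38.9%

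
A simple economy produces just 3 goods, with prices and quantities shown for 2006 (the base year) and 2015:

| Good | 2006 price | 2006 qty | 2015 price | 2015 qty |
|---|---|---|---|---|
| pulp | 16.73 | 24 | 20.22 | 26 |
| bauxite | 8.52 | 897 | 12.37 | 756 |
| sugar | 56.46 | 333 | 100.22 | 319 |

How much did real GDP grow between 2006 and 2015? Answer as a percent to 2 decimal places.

Real GDP 2006 = Nominal GDP 2006 = 16.73·24 + 8.52·897 + 56.46·333 = 26845.14.
Real GDP 2015 (at 2006 prices) = 16.73·26 + 8.52·756 + 56.46·319 = 24886.84.
Real growth = 24886.84/26845.14 − 1 = -0.0729.

-7.29%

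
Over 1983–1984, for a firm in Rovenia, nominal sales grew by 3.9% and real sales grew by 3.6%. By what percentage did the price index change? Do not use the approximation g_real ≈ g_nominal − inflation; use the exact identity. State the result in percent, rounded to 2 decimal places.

(1 + g_nom) = (1 + g_real)(1 + π), so π = 1.0390 / 1.0360 − 1 = 0.00290.

0.29%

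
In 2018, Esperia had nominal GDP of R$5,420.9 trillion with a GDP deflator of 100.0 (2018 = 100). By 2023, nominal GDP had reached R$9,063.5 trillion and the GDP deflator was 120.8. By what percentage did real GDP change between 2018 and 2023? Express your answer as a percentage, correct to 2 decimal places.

38.41%

Deflate each year: 2018 → 5420.9/1.000 = 5420.90; 2023 → 9063.5/1.208 = 7502.90.
So real GDP changed by 7502.90/5420.90 − 1 = 0.3841, i.e. 38.41%.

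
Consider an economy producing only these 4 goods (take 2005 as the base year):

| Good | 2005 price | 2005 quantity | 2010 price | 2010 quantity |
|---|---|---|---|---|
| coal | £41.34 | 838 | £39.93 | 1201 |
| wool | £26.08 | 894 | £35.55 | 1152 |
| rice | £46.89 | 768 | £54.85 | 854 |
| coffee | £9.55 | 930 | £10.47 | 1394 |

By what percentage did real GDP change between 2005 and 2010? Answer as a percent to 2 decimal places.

29.36%

Real GDP 2005 = Nominal GDP 2005 = 41.34·838 + 26.08·894 + 46.89·768 + 9.55·930 = 102851.46.
Real GDP 2010 (at 2005 prices) = 41.34·1201 + 26.08·1152 + 46.89·854 + 9.55·1394 = 133050.26.
Real growth = 133050.26/102851.46 − 1 = 0.2936.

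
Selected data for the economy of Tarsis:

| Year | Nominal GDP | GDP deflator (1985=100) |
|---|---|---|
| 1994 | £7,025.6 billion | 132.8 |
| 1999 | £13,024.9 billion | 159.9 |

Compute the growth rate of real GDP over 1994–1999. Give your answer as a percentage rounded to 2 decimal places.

53.97%

Real GDP 1994 = 7025.6 / 1.328 = 5290.36.
Real GDP 1999 = 13024.9 / 1.599 = 8145.65.
Real growth = 8145.65 / 5290.36 − 1 = 0.5397.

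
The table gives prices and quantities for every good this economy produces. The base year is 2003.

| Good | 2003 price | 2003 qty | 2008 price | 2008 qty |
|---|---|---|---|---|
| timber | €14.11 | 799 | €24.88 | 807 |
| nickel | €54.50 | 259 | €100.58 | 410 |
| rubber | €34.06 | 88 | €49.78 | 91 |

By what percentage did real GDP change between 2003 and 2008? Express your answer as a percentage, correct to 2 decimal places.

Real GDP 2003 = Nominal GDP 2003 = 14.11·799 + 54.50·259 + 34.06·88 = 28386.67.
Real GDP 2008 (at 2003 prices) = 14.11·807 + 54.50·410 + 34.06·91 = 36831.23.
Real growth = 36831.23/28386.67 − 1 = 0.2975.

29.75%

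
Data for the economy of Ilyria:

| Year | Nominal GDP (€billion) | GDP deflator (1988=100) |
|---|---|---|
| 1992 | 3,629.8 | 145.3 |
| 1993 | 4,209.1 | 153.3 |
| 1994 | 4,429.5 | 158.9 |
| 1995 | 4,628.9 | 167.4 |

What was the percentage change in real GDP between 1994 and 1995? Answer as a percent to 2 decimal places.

Real GDP 1994 = 4429.5/1.589 = 2787.60.
Real GDP 1995 = 4628.9/1.674 = 2765.17.
Change = 2765.17/2787.60 − 1 = -0.0080.

-0.80%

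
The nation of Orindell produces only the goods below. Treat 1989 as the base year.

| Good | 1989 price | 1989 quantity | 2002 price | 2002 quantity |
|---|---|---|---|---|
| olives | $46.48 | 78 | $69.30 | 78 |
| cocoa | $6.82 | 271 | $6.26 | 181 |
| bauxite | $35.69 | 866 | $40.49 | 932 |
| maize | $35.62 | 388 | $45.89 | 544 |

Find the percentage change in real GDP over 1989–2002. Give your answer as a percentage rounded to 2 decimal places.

14.54%

Real GDP 1989 = Nominal GDP 1989 = 46.48·78 + 6.82·271 + 35.69·866 + 35.62·388 = 50201.76.
Real GDP 2002 (at 1989 prices) = 46.48·78 + 6.82·181 + 35.69·932 + 35.62·544 = 57500.22.
Real growth = 57500.22/50201.76 − 1 = 0.1454.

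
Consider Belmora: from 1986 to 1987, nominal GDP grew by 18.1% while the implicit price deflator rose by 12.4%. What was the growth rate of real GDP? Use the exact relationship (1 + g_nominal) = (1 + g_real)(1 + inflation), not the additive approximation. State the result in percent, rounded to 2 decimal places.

(1 + g_nom) = (1 + g_real)(1 + π), so g_real = 1.1810 / 1.1240 − 1 = 0.05071.

5.07%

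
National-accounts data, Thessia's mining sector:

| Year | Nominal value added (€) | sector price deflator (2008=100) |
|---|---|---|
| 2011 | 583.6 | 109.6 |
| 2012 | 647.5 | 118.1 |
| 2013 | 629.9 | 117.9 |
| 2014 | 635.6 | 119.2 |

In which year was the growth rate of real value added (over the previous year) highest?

2012

2012: real = 647.5/1.181 = 548.26; growth vs 2011 (532.48) = 2.96%.
2013: real = 629.9/1.179 = 534.27; growth vs 2012 (548.26) = -2.55%.
2014: real = 635.6/1.192 = 533.22; growth vs 2013 (534.27) = -0.20%.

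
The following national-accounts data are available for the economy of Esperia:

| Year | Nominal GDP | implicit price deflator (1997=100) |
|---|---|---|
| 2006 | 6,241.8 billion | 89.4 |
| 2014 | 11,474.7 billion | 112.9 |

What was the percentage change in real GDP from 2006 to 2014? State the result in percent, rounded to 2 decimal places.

45.57%

Real GDP 2006 = 6241.8 / 0.894 = 6981.88.
Real GDP 2014 = 11474.7 / 1.129 = 10163.60.
Real growth = 10163.60 / 6981.88 − 1 = 0.4557.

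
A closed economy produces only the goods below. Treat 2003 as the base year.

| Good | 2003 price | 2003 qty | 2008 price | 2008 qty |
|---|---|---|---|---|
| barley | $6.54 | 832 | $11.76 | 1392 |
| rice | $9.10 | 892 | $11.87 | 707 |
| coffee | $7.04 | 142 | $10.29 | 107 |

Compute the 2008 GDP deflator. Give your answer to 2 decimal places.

158.76

Nominal GDP 2008 = 11.76·1392 + 11.87·707 + 10.29·107 = 25863.04.
Real GDP 2008 (at 2003 prices) = 6.54·1392 + 9.10·707 + 7.04·107 = 16290.66.
Deflator = Nominal/Real × 100 = 25863.04/16290.66 × 100 = 158.760.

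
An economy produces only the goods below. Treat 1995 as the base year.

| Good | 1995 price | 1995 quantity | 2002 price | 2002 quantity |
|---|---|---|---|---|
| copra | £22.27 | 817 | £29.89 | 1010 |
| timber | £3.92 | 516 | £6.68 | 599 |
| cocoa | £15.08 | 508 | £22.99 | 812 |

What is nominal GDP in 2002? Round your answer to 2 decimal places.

Nominal GDP 2002 = Σ (p_2002 × q_2002) = 29.89·1010 + 6.68·599 + 22.99·812 = 52858.10.

£52858.10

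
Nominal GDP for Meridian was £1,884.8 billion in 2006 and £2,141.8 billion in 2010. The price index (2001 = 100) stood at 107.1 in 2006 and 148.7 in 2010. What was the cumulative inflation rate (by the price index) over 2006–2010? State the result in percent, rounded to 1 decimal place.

38.8%

Price-level change = 148.7 / 107.1 − 1 = 0.3884.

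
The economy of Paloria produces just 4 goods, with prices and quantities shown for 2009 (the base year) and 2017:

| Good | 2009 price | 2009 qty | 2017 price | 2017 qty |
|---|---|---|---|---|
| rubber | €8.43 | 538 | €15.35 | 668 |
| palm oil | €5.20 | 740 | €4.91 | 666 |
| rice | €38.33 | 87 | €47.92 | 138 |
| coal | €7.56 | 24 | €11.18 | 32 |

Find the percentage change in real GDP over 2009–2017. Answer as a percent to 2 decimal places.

Real GDP 2009 = Nominal GDP 2009 = 8.43·538 + 5.20·740 + 38.33·87 + 7.56·24 = 11899.49.
Real GDP 2017 (at 2009 prices) = 8.43·668 + 5.20·666 + 38.33·138 + 7.56·32 = 14625.90.
Real growth = 14625.90/11899.49 − 1 = 0.2291.

22.91%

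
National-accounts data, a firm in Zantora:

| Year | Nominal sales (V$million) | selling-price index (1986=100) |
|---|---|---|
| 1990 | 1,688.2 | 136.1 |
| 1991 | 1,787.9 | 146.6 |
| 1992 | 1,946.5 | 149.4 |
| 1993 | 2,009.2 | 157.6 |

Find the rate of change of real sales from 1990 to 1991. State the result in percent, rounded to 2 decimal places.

-1.68%

Real sales 1990 = 1688.2/1.361 = 1240.41.
Real sales 1991 = 1787.9/1.466 = 1219.58.
Change = 1219.58/1240.41 − 1 = -0.0168.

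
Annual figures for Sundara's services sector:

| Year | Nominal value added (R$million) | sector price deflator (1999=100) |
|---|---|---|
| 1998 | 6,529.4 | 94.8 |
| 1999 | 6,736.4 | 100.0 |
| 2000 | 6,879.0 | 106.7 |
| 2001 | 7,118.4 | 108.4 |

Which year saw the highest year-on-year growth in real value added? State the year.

1999: real = 6736.4/1.000 = 6736.40; growth vs 1998 (6887.55) = -2.19%.
2000: real = 6879.0/1.067 = 6447.05; growth vs 1999 (6736.40) = -4.30%.
2001: real = 7118.4/1.084 = 6566.79; growth vs 2000 (6447.05) = 1.86%.

2001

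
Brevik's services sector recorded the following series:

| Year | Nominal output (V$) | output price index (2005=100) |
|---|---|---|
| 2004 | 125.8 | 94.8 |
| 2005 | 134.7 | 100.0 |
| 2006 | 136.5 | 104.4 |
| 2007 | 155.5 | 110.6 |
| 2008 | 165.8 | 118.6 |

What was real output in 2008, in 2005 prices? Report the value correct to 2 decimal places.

Real output 2008 = 165.8 / 1.186 = 139.80.

V$139.80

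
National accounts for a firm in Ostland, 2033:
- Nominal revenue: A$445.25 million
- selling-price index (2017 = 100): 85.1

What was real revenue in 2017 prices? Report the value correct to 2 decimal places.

A$523.21 million

Real revenue = Nominal / (selling-price index/100) = 445.25 / 0.851 = 523.21.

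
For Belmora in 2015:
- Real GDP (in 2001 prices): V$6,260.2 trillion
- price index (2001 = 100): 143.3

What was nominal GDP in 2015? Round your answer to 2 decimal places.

V$8,970.87 trillion

Nominal GDP = Real × (price index/100) = 6260.2 × 1.433 = 8970.87.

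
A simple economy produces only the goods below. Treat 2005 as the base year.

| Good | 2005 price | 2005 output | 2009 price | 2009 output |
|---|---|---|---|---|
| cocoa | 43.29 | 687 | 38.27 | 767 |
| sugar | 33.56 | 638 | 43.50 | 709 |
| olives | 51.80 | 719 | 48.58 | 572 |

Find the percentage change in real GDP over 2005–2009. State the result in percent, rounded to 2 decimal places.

Real GDP 2005 = Nominal GDP 2005 = 43.29·687 + 33.56·638 + 51.80·719 = 88395.71.
Real GDP 2009 (at 2005 prices) = 43.29·767 + 33.56·709 + 51.80·572 = 86627.07.
Real growth = 86627.07/88395.71 − 1 = -0.0200.

-2.00%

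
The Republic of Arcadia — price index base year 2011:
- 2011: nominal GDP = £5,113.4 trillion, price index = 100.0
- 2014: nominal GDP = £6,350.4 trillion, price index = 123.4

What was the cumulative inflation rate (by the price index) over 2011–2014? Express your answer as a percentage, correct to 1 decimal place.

Price-level change = 123.4 / 100.0 − 1 = 0.2340.

23.4%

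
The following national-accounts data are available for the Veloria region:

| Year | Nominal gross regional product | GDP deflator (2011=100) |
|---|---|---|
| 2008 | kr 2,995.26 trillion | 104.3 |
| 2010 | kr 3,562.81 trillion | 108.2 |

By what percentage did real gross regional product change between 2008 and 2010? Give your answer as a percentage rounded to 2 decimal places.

Deflate each year: 2008 → 2995.26/1.043 = 2871.77; 2010 → 3562.81/1.082 = 3292.80.
So real gross regional product changed by 3292.80/2871.77 − 1 = 0.1466, i.e. 14.66%.

14.66%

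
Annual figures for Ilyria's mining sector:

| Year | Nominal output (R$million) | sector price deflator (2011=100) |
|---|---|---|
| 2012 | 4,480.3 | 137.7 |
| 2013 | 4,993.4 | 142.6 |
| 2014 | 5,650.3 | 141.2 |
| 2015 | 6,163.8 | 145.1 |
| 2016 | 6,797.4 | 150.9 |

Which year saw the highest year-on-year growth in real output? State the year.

2014

2013: real = 4993.4/1.426 = 3501.68; growth vs 2012 (3253.67) = 7.62%.
2014: real = 5650.3/1.412 = 4001.63; growth vs 2013 (3501.68) = 14.28%.
2015: real = 6163.8/1.451 = 4247.97; growth vs 2014 (4001.63) = 6.16%.
2016: real = 6797.4/1.509 = 4504.57; growth vs 2015 (4247.97) = 6.04%.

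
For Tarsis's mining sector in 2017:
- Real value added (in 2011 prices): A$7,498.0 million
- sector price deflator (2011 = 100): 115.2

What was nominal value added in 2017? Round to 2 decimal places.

Nominal value added = Real × (sector price deflator/100) = 7498.0 × 1.152 = 8637.70.

A$8,637.70 million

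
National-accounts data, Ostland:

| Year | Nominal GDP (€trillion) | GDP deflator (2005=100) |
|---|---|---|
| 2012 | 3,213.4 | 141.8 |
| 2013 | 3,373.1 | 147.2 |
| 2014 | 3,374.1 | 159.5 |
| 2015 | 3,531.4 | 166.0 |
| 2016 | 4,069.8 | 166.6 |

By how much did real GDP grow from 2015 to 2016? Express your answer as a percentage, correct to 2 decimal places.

Real GDP 2015 = 3531.4/1.660 = 2127.35.
Real GDP 2016 = 4069.8/1.666 = 2442.86.
Change = 2442.86/2127.35 − 1 = 0.1483.

14.83%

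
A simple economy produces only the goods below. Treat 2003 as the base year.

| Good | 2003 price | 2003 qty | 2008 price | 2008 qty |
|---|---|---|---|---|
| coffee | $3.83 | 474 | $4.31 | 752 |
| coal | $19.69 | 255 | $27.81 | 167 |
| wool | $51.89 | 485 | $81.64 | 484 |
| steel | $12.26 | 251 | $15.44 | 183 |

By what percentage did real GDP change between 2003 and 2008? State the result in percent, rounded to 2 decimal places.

-4.43%

Real GDP 2003 = Nominal GDP 2003 = 3.83·474 + 19.69·255 + 51.89·485 + 12.26·251 = 35080.28.
Real GDP 2008 (at 2003 prices) = 3.83·752 + 19.69·167 + 51.89·484 + 12.26·183 = 33526.73.
Real growth = 33526.73/35080.28 − 1 = -0.0443.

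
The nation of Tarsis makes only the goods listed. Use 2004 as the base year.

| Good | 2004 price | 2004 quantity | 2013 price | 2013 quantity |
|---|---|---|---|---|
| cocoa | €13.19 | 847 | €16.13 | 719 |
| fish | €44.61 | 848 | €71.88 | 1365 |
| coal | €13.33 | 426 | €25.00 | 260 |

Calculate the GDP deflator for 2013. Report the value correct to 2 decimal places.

Nominal GDP 2013 = 16.13·719 + 71.88·1365 + 25.00·260 = 116213.67.
Real GDP 2013 (at 2004 prices) = 13.19·719 + 44.61·1365 + 13.33·260 = 73842.06.
Deflator = Nominal/Real × 100 = 116213.67/73842.06 × 100 = 157.381.

157.38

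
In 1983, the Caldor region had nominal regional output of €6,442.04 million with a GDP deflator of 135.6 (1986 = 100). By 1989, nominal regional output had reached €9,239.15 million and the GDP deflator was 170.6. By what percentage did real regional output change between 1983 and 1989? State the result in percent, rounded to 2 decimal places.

Real regional output 1983 = 6442.04 / 1.356 = 4750.77.
Real regional output 1989 = 9239.15 / 1.706 = 5415.68.
Real growth = 5415.68 / 4750.77 − 1 = 0.1400.

14.00%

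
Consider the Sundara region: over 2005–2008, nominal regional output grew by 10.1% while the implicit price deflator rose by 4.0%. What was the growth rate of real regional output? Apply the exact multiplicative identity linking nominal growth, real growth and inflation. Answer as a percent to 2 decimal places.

(1 + g_nom) = (1 + g_real)(1 + π), so g_real = 1.1010 / 1.0400 − 1 = 0.05865.

5.87%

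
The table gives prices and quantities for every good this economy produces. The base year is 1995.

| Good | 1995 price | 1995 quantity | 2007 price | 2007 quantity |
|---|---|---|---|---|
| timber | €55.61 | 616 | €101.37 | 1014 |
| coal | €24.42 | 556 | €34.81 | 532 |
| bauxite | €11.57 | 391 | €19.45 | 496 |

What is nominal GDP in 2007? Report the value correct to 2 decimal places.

€130955.30

Nominal GDP 2007 = Σ (p_2007 × q_2007) = 101.37·1014 + 34.81·532 + 19.45·496 = 130955.30.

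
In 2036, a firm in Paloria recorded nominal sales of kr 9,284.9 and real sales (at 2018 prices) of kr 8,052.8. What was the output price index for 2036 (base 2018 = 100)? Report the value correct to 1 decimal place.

115.3

output price index = (Nominal / Real) × 100 = 9284.9 / 8052.8 × 100 = 115.30.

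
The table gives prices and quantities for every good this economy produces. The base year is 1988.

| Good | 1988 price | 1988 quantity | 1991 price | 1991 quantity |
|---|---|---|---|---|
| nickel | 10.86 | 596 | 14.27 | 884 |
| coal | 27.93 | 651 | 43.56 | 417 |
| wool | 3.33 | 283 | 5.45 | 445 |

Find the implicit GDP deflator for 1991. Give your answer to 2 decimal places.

Nominal GDP 1991 = 14.27·884 + 43.56·417 + 5.45·445 = 33204.45.
Real GDP 1991 (at 1988 prices) = 10.86·884 + 27.93·417 + 3.33·445 = 22728.90.
Deflator = Nominal/Real × 100 = 33204.45/22728.90 × 100 = 146.089.

146.09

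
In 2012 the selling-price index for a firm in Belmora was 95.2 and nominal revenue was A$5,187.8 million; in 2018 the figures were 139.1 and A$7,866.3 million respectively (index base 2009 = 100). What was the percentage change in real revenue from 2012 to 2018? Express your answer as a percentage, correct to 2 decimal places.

3.78%

Real revenue 2012 = 5187.8 / 0.952 = 5449.37.
Real revenue 2018 = 7866.3 / 1.391 = 5655.14.
Real growth = 5655.14 / 5449.37 − 1 = 0.0378.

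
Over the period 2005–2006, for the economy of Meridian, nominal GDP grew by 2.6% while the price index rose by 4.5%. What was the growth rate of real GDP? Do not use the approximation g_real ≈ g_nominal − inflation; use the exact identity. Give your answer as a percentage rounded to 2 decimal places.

(1 + g_nom) = (1 + g_real)(1 + π), so g_real = 1.0260 / 1.0450 − 1 = -0.01818.

-1.82%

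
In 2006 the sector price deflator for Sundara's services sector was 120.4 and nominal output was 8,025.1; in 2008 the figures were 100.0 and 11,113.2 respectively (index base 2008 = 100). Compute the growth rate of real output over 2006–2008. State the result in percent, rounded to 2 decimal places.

Real output 2006 = 8025.1 / 1.204 = 6665.37.
Real output 2008 = 11113.2 / 1.000 = 11113.20.
Real growth = 11113.20 / 6665.37 − 1 = 0.6673.

66.73%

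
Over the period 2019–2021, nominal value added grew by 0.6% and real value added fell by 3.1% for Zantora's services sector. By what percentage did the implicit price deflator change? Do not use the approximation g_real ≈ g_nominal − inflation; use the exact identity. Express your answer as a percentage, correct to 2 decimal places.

3.82%

(1 + g_nom) = (1 + g_real)(1 + π), so π = 1.0060 / 0.9690 − 1 = 0.03818.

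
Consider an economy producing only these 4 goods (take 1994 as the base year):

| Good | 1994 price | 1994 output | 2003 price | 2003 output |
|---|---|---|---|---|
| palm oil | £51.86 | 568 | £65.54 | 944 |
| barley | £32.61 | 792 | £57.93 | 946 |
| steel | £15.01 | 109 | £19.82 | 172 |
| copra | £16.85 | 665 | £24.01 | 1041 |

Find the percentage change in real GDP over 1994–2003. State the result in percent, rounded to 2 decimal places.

46.68%

Real GDP 1994 = Nominal GDP 1994 = 51.86·568 + 32.61·792 + 15.01·109 + 16.85·665 = 68124.94.
Real GDP 2003 (at 1994 prices) = 51.86·944 + 32.61·946 + 15.01·172 + 16.85·1041 = 99927.47.
Real growth = 99927.47/68124.94 − 1 = 0.4668.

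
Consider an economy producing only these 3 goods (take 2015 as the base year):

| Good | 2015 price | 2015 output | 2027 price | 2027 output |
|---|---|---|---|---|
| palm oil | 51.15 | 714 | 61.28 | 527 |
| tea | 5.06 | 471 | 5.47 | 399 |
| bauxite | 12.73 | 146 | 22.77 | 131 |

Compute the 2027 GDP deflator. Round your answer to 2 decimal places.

122.25

Nominal GDP 2027 = 61.28·527 + 5.47·399 + 22.77·131 = 37459.96.
Real GDP 2027 (at 2015 prices) = 51.15·527 + 5.06·399 + 12.73·131 = 30642.62.
Deflator = Nominal/Real × 100 = 37459.96/30642.62 × 100 = 122.248.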